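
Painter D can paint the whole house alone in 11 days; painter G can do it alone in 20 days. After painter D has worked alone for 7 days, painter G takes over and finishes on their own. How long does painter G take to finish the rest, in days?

In 7 days painter D does 7/11 of the job, leaving 4/11.
Painter G works at 1/20 per day, so finishing takes 4/11 ÷ 1/20 = 80/11 days.

80/11 days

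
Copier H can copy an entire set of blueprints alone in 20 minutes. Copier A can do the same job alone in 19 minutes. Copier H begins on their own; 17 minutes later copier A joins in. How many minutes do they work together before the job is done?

In the first 17 minutes copier H alone does 17/20 of the job, leaving 3/20.
Once everyone is working, combined rate: 1/20 + 1/19 = (19 + 20)/380 = 39/380 per minute.
Remaining 3/20 at 39/380 per minute takes 19/13 minutes.

19/13 minutes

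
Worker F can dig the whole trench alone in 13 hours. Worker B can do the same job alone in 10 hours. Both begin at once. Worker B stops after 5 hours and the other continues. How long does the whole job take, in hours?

13/2 hours

In the first 5 hours the combined rate is 23/130, so 23/26 of the job is done, leaving 3/26.
After Worker B leaves the rate is 1/13 per hour; the remaining 3/26 takes 3/2 hours.
Total = 5 + 3/2 = 13/2 hours.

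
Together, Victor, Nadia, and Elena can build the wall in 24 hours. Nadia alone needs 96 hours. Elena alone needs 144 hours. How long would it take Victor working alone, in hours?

288/7 hours

Combined rate is 1/24 per hour.
Known contribution: 1/96 + 1/144 = (3 + 2)/288 = 5/288 per hour.
So Victor's rate is 1/24 − 5/288 = 7/288, meaning 288/7 hours alone.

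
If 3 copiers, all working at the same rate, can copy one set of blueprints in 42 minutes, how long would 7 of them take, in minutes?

18 minutes

Total work is 3·42 = 126 copier-minutes.
With 7 copiers: 126/7 = 18 minutes.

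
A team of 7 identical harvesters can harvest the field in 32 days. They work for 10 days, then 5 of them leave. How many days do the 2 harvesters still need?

77 days

One harvester does 1/224 of the job per day.
After 10 days with 7 harvesters, 5/16 is done (11/16 left).
With 2 harvesters the rate is 2/224 = 1/112, so the rest takes 11/16 ÷ 1/112 = 77 days.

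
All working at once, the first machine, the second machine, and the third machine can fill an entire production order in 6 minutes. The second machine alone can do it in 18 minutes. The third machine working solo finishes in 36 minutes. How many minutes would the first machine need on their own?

Combined rate is 1/6 per minute.
Known contribution: 1/18 + 1/36 = (2 + 1)/36 = 3/36 = 1/12 per minute.
So the first machine's rate is 1/6 − 1/12 = 1/12, meaning 12 minutes alone.

12 minutes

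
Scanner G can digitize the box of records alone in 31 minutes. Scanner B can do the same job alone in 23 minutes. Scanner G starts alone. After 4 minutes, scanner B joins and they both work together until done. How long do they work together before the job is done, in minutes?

23/2 minutes

In the first 4 minutes scanner G alone does 4/31 of the job, leaving 27/31.
Once everyone is working, combined rate: 1/31 + 1/23 = (23 + 31)/713 = 54/713 per minute.
Remaining 27/31 at 54/713 per minute takes 23/2 minutes.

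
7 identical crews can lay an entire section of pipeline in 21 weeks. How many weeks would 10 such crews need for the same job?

147/10 weeks

Total work is 7·21 = 147 crew-weeks.
With 10 crews: 147/10 weeks.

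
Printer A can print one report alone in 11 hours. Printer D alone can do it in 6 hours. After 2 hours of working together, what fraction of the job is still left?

Combined rate: 1/11 + 1/6 = (6 + 11)/66 = 17/66 per hour.
In 2 hours they complete 2·17/66 = 17/33 of the job.
So 16/33 remains.

16/33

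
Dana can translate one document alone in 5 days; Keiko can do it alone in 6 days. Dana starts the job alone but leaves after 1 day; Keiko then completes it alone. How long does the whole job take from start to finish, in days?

In 1 day Dana does 1/5 of the job, leaving 4/5.
Keiko works at 1/6 per day, so finishing takes 4/5 ÷ 1/6 = 24/5 days.
Total time = 1 + 24/5 = 29/5 days.

29/5 days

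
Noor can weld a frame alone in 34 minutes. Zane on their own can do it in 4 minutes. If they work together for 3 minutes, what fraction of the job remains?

11/68

Combined rate: 1/34 + 1/4 = (2 + 17)/68 = 19/68 per minute.
In 3 minutes they complete 3·19/68 = 57/68 of the job.
So 11/68 remains.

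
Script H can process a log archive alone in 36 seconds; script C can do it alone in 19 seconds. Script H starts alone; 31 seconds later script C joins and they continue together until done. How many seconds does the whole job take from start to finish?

In 31 seconds script H does 31/36 of the job, leaving 5/36.
Script H and script C together work at 55/684 per second, so finishing takes 5/36 ÷ 55/684 = 19/11 seconds.
Total time = 31 + 19/11 = 360/11 seconds.

360/11 seconds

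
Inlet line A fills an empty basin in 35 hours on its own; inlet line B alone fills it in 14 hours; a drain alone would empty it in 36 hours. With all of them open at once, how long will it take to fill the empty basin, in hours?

180/13 hours

Net rate = 1/35 + 1/14 − 1/36 = (36 + 90 − 35)/1260 = 91/1260 = 13/180 per hour.
Filling time = 1 ÷ (13/180) = 180/13 hours.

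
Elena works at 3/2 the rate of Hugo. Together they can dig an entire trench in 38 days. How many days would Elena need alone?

190/3 days

Let Hugo's rate be r; then Elena's rate is (3/2)r, so together (3/2 + 1)r = (5/2)r = 1/38.
Thus r = 1/95 per day.
Hugo alone: 95 days; Elena alone: 190/3 days.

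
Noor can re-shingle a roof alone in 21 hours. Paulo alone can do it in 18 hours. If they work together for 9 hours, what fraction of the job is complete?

13/14

Combined rate: 1/21 + 1/18 = (6 + 7)/126 = 13/126 per hour.
In 9 hours they complete 9·13/126 = 13/14 of the job.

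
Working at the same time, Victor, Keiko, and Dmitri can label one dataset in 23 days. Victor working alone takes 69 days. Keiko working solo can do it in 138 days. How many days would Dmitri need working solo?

Combined rate is 1/23 per day.
Known contribution: 1/69 + 1/138 = (2 + 1)/138 = 3/138 = 1/46 per day.
So Dmitri's rate is 1/23 − 1/46 = 1/46, meaning 46 days alone.

46 days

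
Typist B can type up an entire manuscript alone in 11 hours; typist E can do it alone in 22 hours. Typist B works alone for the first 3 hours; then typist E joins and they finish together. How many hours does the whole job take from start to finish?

25/3 hours

In 3 hours typist B does 3/11 of the job, leaving 8/11.
Typist B and typist E together work at 3/22 per hour, so finishing takes 8/11 ÷ 3/22 = 16/3 hours.
Total time = 3 + 16/3 = 25/3 hours.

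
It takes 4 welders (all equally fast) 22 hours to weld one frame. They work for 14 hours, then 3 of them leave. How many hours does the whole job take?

46 hours

One welder does 1/88 of the job per hour.
After 14 hours with 4 welders, 7/11 is done (4/11 left).
With 1 welder the rate is 1/88, so the rest takes 4/11 ÷ 1/88 = 32 hours.
Total = 14 + 32 = 46 hours.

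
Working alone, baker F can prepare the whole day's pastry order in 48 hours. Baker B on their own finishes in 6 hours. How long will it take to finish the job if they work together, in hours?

Combined rate: 1/48 + 1/6 = (1 + 8)/48 = 9/48 = 3/16 per hour.
Time = 1 ÷ (3/16) = 16/3 hours.

16/3 hours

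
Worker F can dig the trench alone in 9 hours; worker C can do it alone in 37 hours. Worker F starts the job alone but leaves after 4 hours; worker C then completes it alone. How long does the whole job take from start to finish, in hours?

In 4 hours worker F does 4/9 of the job, leaving 5/9.
Worker C works at 1/37 per hour, so finishing takes 5/9 ÷ 1/37 = 185/9 hours.
Total time = 4 + 185/9 = 221/9 hours.

221/9 hours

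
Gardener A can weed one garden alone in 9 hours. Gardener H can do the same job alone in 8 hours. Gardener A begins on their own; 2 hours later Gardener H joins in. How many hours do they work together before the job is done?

In the first 2 hours Gardener A alone does 2/9 of the job, leaving 7/9.
Once everyone is working, combined rate: 1/9 + 1/8 = (8 + 9)/72 = 17/72 per hour.
Remaining 7/9 at 17/72 per hour takes 56/17 hours.

56/17 hours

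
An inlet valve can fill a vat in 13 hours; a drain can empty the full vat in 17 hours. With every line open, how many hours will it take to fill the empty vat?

221/4 hours

Net rate = 1/13 − 1/17 = (17 − 13)/221 = 4/221 per hour.
Filling time = 1 ÷ (4/221) = 221/4 hours.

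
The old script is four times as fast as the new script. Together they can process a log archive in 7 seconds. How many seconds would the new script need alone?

Let the new script's rate be r; then the old script's rate is 4r, so together (4 + 1)r = 5r = 1/7.
Thus r = 1/35 per second.
The new script alone: 35 seconds; the old script alone: 35/4 seconds.

35 seconds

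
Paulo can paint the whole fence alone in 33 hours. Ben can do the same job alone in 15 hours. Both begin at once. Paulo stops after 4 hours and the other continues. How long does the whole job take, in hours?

145/11 hours

In the first 4 hours the combined rate is 16/165, so 64/165 of the job is done, leaving 101/165.
After Paulo leaves the rate is 1/15 per hour; the remaining 101/165 takes 101/11 hours.
Total = 4 + 101/11 = 145/11 hours.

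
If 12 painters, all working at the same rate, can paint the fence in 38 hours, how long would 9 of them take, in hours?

152/3 hours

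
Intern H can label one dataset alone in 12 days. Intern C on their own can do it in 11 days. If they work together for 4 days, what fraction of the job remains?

10/33

Combined rate: 1/12 + 1/11 = (11 + 12)/132 = 23/132 per day.
In 4 days they complete 4·23/132 = 23/33 of the job.
So 10/33 remains.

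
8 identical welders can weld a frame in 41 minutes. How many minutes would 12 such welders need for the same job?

82/3 minutes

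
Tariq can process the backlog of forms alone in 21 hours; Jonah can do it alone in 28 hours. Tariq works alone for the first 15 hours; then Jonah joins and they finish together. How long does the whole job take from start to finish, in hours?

129/7 hours

In 15 hours Tariq does 15/21 = 5/7 of the job, leaving 2/7.
Tariq and Jonah together work at 1/12 per hour, so finishing takes 2/7 ÷ 1/12 = 24/7 hours.
Total time = 15 + 24/7 = 129/7 hours.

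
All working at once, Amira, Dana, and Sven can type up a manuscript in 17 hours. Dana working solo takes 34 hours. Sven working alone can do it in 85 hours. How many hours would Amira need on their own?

Combined rate is 1/17 per hour.
Known contribution: 1/34 + 1/85 = (5 + 2)/170 = 7/170 per hour.
So Amira's rate is 1/17 − 7/170 = 3/170, meaning 170/3 hours alone.

170/3 hours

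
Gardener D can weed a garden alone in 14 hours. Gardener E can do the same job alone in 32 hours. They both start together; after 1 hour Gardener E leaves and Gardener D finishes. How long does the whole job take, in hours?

217/16 hours

In the first 1 hour the combined rate is 23/224, so 23/224 of the job is done, leaving 201/224.
After Gardener E leaves the rate is 1/14 per hour; the remaining 201/224 takes 201/16 hours.
Total = 1 + 201/16 = 217/16 hours.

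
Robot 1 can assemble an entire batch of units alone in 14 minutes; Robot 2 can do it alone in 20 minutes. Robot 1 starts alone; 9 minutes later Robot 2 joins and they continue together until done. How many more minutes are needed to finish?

50/17 minutes

In 9 minutes Robot 1 does 9/14 of the job, leaving 5/14.
Robot 1 and Robot 2 together work at 17/140 per minute, so finishing takes 5/14 ÷ 17/140 = 50/17 minutes.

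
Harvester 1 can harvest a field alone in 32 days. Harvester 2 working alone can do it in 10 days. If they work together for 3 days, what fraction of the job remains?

97/160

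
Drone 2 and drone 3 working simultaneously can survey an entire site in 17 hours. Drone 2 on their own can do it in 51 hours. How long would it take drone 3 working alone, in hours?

51/2 hours

Combined rate is 1/17 per hour.
Known contribution: 1/51 per hour.
So drone 3's rate is 1/17 − 1/51 = 2/51, meaning 51/2 hours alone.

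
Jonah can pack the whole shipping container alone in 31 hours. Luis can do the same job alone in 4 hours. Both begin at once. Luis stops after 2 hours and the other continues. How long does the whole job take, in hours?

31/2 hours

In the first 2 hours the combined rate is 35/124, so 35/62 of the job is done, leaving 27/62.
After Luis leaves the rate is 1/31 per hour; the remaining 27/62 takes 27/2 hours.
Total = 2 + 27/2 = 31/2 hours.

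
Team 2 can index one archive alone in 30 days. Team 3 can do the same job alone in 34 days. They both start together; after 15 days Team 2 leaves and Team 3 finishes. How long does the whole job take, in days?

17 days

In the first 15 days the combined rate is 16/255, so 16/17 of the job is done, leaving 1/17.
After Team 2 leaves the rate is 1/34 per day; the remaining 1/17 takes 2 days.
Total = 15 + 2 = 17 days.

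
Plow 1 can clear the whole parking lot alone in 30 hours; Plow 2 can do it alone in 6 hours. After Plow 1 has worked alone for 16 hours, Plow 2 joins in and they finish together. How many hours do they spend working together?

In 16 hours Plow 1 does 16/30 = 8/15 of the job, leaving 7/15.
Plow 1 and Plow 2 together work at 1/5 per hour, so finishing takes 7/15 ÷ 1/5 = 7/3 hours.

7/3 hours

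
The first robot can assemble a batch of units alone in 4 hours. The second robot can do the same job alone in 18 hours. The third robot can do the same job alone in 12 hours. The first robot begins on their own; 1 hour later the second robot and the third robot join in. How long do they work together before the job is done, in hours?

In the first 1 hour the first robot alone does 1/4 of the job, leaving 3/4.
Once everyone is working, combined rate: 1/4 + 1/18 + 1/12 = (9 + 2 + 3)/36 = 14/36 = 7/18 per hour.
Remaining 3/4 at 7/18 per hour takes 27/14 hours.

27/14 hours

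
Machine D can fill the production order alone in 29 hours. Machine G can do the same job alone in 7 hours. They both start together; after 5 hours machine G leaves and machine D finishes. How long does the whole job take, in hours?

In the first 5 hours the combined rate is 36/203, so 180/203 of the job is done, leaving 23/203.
After machine G leaves the rate is 1/29 per hour; the remaining 23/203 takes 23/7 hours.
Total = 5 + 23/7 = 58/7 hours.

58/7 hours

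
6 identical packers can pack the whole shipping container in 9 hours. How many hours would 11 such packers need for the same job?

54/11 hours

Total work is 6·9 = 54 packer-hours.
With 11 packers: 54/11 hours.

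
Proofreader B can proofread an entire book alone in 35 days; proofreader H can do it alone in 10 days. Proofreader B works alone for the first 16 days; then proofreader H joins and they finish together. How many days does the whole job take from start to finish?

182/9 days

In 16 days proofreader B does 16/35 of the job, leaving 19/35.
Proofreader B and proofreader H together work at 9/70 per day, so finishing takes 19/35 ÷ 9/70 = 38/9 days.
Total time = 16 + 38/9 = 182/9 days.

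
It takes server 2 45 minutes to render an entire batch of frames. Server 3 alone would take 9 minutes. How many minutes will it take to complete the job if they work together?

With two workers the combined time is the product over the sum: 45·9/(45+9) = 405/54 = 15/2 minutes.

15/2 minutes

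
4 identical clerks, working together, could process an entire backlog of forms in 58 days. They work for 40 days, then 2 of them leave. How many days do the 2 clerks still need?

36 days

One clerk does 1/232 of the job per day.
After 40 days with 4 clerks, 20/29 is done (9/29 left).
With 2 clerks the rate is 2/232 = 1/116, so the rest takes 9/29 ÷ 1/116 = 36 days.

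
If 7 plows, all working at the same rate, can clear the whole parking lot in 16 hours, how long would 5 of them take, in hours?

112/5 hours

Total work is 7·16 = 112 plow-hours.
With 5 plows: 112/5 hours.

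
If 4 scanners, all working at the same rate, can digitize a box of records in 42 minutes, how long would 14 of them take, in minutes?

12 minutes

Total work is 4·42 = 168 scanner-minutes.
With 14 scanners: 168/14 = 12 minutes.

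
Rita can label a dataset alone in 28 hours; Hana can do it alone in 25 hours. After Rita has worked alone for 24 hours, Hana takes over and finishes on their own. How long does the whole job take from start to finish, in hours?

193/7 hours

In 24 hours Rita does 24/28 = 6/7 of the job, leaving 1/7.
Hana works at 1/25 per hour, so finishing takes 1/7 ÷ 1/25 = 25/7 hours.
Total time = 24 + 25/7 = 193/7 hours.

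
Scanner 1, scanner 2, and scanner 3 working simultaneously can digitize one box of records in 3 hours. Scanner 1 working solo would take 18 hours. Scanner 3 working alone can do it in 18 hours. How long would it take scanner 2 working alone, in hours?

Combined rate is 1/3 per hour.
Known contribution: 1/18 + 1/18 = (1 + 1)/18 = 2/18 = 1/9 per hour.
So scanner 2's rate is 1/3 − 1/9 = 2/9, meaning 9/2 hours alone.

9/2 hours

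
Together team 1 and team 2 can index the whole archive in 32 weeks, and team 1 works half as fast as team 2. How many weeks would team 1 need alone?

96 weeks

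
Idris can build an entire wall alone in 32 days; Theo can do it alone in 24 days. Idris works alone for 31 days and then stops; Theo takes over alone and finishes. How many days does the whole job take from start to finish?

127/4 days

In 31 days Idris does 31/32 of the job, leaving 1/32.
Theo works at 1/24 per day, so finishing takes 1/32 ÷ 1/24 = 3/4 days.
Total time = 31 + 3/4 = 127/4 days.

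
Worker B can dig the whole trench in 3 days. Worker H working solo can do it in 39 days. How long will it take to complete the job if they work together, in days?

39/14 days

With two workers the combined time is the product over the sum: 3·39/(3+39) = 117/42 = 39/14 days.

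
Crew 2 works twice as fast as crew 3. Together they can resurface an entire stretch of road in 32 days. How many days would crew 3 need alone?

Let crew 3's rate be r; then crew 2's rate is 2r, so together (2 + 1)r = 3r = 1/32.
Thus r = 1/96 per day.
Crew 3 alone: 96 days; crew 2 alone: 48 days.

96 days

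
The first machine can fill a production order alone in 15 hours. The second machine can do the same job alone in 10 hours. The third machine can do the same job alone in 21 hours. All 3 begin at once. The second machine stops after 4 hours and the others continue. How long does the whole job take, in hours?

In the first 4 hours the combined rate is 3/14, so 6/7 of the job is done, leaving 1/7.
After the second machine leaves the rate is 4/35 per hour; the remaining 1/7 takes 5/4 hours.
Total = 4 + 5/4 = 21/4 hours.

21/4 hours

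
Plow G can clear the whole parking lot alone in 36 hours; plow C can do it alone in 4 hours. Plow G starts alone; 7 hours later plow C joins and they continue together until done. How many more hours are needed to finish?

29/10 hours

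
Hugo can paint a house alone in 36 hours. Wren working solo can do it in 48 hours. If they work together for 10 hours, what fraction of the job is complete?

35/72

Combined rate: 1/36 + 1/48 = (4 + 3)/144 = 7/144 per hour.
In 10 hours they complete 10·7/144 = 35/72 of the job.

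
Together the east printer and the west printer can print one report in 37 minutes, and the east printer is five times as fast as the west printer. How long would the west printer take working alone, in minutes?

Let the west printer's rate be r; then the east printer's rate is 5r, so together (5 + 1)r = 6r = 1/37.
Thus r = 1/222 per minute.
The west printer alone: 222 minutes; the east printer alone: 222/5 minutes.

222 minutes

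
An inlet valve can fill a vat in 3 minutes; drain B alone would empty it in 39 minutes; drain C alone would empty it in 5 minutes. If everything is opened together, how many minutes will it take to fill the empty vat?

Net rate = 1/3 − 1/39 − 1/5 = (65 − 5 − 39)/195 = 21/195 = 7/65 per minute.
Filling time = 1 ÷ (7/65) = 65/7 minutes.

65/7 minutes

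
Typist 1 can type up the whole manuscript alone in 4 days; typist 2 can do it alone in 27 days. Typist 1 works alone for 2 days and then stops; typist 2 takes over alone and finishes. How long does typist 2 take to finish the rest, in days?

27/2 days

In 2 days typist 1 does 2/4 = 1/2 of the job, leaving 1/2.
Typist 2 works at 1/27 per day, so finishing takes 1/2 ÷ 1/27 = 27/2 days.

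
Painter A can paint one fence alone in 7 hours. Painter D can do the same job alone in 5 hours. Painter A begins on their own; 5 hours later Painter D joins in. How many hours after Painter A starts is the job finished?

35/6 hours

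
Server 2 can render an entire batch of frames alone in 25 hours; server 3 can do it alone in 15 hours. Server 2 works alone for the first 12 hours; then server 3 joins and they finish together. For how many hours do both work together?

39/8 hours

In 12 hours server 2 does 12/25 of the job, leaving 13/25.
Server 2 and server 3 together work at 8/75 per hour, so finishing takes 13/25 ÷ 8/75 = 39/8 hours.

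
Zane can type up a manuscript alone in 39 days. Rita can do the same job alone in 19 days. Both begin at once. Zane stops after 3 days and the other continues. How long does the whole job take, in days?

228/13 days

In the first 3 days the combined rate is 58/741, so 58/247 of the job is done, leaving 189/247.
After Zane leaves the rate is 1/19 per day; the remaining 189/247 takes 189/13 days.
Total = 3 + 189/13 = 228/13 days.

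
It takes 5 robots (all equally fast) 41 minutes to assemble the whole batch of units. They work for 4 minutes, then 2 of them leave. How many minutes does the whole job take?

One robot does 1/205 of the job per minute.
After 4 minutes with 5 robots, 4/41 is done (37/41 left).
With 3 robots the rate is 3/205, so the rest takes 37/41 ÷ 3/205 = 185/3 minutes.
Total = 4 + 185/3 = 197/3 minutes.

197/3 minutes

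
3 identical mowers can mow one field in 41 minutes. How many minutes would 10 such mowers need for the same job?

123/10 minutes

Total work is 3·41 = 123 mower-minutes.
With 10 mowers: 123/10 minutes.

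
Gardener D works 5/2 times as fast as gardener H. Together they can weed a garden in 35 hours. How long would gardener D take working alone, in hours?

Let gardener H's rate be r; then gardener D's rate is (5/2)r, so together (5/2 + 1)r = (7/2)r = 1/35.
Thus r = 2/245 per hour.
Gardener H alone: 245/2 hours; gardener D alone: 49 hours.

49 hours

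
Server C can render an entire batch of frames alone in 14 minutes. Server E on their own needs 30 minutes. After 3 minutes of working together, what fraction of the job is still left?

Combined rate: 1/14 + 1/30 = (15 + 7)/210 = 22/210 = 11/105 per minute.
In 3 minutes they complete 3·11/105 = 11/35 of the job.
So 24/35 remains.

24/35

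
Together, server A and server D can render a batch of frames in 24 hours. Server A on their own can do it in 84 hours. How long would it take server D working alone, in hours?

Combined rate is 1/24 per hour.
Known contribution: 1/84 per hour.
So server D's rate is 1/24 − 1/84 = 5/168, meaning 168/5 hours alone.

168/5 hours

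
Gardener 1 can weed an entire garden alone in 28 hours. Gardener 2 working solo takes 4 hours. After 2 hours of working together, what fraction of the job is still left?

Combined rate: 1/28 + 1/4 = (1 + 7)/28 = 8/28 = 2/7 per hour.
In 2 hours they complete 2·2/7 = 4/7 of the job.
So 3/7 remains.

3/7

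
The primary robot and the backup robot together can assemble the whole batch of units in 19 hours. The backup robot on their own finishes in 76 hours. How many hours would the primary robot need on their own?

76/3 hours

Combined rate is 1/19 per hour.
Known contribution: 1/76 per hour.
So the primary robot's rate is 1/19 − 1/76 = 3/76, meaning 76/3 hours alone.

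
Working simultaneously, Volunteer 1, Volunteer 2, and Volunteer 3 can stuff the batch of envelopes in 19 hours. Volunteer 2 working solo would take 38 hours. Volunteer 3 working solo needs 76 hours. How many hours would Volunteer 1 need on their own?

Combined rate is 1/19 per hour.
Known contribution: 1/38 + 1/76 = (2 + 1)/76 = 3/76 per hour.
So Volunteer 1's rate is 1/19 − 3/76 = 1/76, meaning 76 hours alone.

76 hours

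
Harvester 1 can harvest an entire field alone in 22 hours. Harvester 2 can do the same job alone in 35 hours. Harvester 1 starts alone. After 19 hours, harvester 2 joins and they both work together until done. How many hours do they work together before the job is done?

35/19 hours

In the first 19 hours harvester 1 alone does 19/22 of the job, leaving 3/22.
Once everyone is working, combined rate: 1/22 + 1/35 = (35 + 22)/770 = 57/770 per hour.
Remaining 3/22 at 57/770 per hour takes 35/19 hours.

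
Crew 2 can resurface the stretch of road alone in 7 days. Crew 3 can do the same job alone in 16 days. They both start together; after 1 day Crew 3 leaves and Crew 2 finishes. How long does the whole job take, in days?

105/16 days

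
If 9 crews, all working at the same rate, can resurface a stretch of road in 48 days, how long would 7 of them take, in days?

Total work is 9·48 = 432 crew-days.
With 7 crews: 432/7 days.

432/7 days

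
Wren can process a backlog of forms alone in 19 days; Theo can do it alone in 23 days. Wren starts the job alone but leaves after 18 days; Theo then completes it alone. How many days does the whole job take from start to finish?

In 18 days Wren does 18/19 of the job, leaving 1/19.
Theo works at 1/23 per day, so finishing takes 1/19 ÷ 1/23 = 23/19 days.
Total time = 18 + 23/19 = 365/19 days.

365/19 days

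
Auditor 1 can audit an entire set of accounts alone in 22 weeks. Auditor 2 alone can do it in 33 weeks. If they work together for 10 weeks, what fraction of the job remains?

Combined rate: 1/22 + 1/33 = (3 + 2)/66 = 5/66 per week.
In 10 weeks they complete 10·5/66 = 25/33 of the job.
So 8/33 remains.

8/33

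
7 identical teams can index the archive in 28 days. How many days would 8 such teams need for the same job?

49/2 days

Total work is 7·28 = 196 team-days.
With 8 teams: 196/8 = 49/2 days.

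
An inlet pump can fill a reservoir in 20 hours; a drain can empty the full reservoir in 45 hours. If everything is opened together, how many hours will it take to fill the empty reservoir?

36 hours

Net rate = 1/20 − 1/45 = (9 − 4)/180 = 5/180 = 1/36 per hour.
Filling time = 1 ÷ (1/36) = 36 hours.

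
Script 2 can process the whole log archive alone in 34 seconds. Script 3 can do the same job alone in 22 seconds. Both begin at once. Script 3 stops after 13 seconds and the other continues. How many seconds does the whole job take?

153/11 seconds

In the first 13 seconds the combined rate is 14/187, so 182/187 of the job is done, leaving 5/187.
After Script 3 leaves the rate is 1/34 per second; the remaining 5/187 takes 10/11 seconds.
Total = 13 + 10/11 = 153/11 seconds.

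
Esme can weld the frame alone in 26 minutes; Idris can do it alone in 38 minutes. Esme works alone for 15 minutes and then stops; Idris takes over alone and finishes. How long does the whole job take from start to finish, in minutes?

404/13 minutes

In 15 minutes Esme does 15/26 of the job, leaving 11/26.
Idris works at 1/38 per minute, so finishing takes 11/26 ÷ 1/38 = 209/13 minutes.
Total time = 15 + 209/13 = 404/13 minutes.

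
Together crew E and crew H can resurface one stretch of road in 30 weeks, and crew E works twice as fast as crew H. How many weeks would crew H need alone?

90 weeks

Let crew H's rate be r; then crew E's rate is 2r, so together (2 + 1)r = 3r = 1/30.
Thus r = 1/90 per week.
Crew H alone: 90 weeks; crew E alone: 45 weeks.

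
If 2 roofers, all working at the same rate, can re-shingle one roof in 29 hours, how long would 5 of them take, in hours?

58/5 hours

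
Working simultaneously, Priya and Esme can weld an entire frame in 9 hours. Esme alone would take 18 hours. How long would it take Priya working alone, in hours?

18 hours

Combined rate is 1/9 per hour.
Known contribution: 1/18 per hour.
So Priya's rate is 1/9 − 1/18 = 1/18, meaning 18 hours alone.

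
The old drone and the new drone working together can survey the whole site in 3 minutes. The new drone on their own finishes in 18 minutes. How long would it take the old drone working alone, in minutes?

Combined rate is 1/3 per minute.
Known contribution: 1/18 per minute.
So the old drone's rate is 1/3 − 1/18 = 5/18, meaning 18/5 minutes alone.

18/5 minutes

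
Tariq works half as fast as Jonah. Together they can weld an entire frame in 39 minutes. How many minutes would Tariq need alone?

Let Jonah's rate be r; then Tariq's rate is (1/2)r, so together (1/2 + 1)r = (3/2)r = 1/39.
Thus r = 2/117 per minute.
Jonah alone: 117/2 minutes; Tariq alone: 117 minutes.

117 minutes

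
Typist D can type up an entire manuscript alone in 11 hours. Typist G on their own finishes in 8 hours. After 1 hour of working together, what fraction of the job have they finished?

19/88

Combined rate: 1/11 + 1/8 = (8 + 11)/88 = 19/88 per hour.
In 1 hour they complete 1·19/88 = 19/88 of the job.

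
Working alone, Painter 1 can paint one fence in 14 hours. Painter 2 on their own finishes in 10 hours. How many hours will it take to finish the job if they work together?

35/6 hours

Combined rate: 1/14 + 1/10 = (5 + 7)/70 = 12/70 = 6/35 per hour.
Time = 1 ÷ (6/35) = 35/6 hours.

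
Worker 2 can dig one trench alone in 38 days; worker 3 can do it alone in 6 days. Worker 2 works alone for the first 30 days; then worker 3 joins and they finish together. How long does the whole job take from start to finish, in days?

342/11 days

In 30 days worker 2 does 30/38 = 15/19 of the job, leaving 4/19.
Worker 2 and worker 3 together work at 11/57 per day, so finishing takes 4/19 ÷ 11/57 = 12/11 days.
Total time = 30 + 12/11 = 342/11 days.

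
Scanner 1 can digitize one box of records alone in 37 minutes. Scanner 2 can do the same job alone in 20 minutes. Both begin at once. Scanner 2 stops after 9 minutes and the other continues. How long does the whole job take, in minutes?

In the first 9 minutes the combined rate is 57/740, so 513/740 of the job is done, leaving 227/740.
After scanner 2 leaves the rate is 1/37 per minute; the remaining 227/740 takes 227/20 minutes.
Total = 9 + 227/20 = 407/20 minutes.

407/20 minutes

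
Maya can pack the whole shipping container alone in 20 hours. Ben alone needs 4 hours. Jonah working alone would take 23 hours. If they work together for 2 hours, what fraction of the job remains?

36/115

Combined rate: 1/20 + 1/4 + 1/23 = (23 + 115 + 20)/460 = 158/460 = 79/230 per hour.
In 2 hours they complete 2·79/230 = 79/115 of the job.
So 36/115 remains.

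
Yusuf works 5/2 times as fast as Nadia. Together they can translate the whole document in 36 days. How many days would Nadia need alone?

126 days

Let Nadia's rate be r; then Yusuf's rate is (5/2)r, so together (5/2 + 1)r = (7/2)r = 1/36.
Thus r = 1/126 per day.
Nadia alone: 126 days; Yusuf alone: 252/5 days.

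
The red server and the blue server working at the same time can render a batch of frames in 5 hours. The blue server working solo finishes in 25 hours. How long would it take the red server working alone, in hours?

25/4 hours

Combined rate is 1/5 per hour.
Known contribution: 1/25 per hour.
So the red server's rate is 1/5 − 1/25 = 4/25, meaning 25/4 hours alone.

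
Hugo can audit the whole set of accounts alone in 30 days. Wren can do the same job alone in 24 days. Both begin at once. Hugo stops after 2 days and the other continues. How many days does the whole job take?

112/5 days

In the first 2 days the combined rate is 3/40, so 3/20 of the job is done, leaving 17/20.
After Hugo leaves the rate is 1/24 per day; the remaining 17/20 takes 102/5 days.
Total = 2 + 102/5 = 112/5 days.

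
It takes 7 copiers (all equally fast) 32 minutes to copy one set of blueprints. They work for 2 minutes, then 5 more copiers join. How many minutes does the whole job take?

39/2 minutes

One copier does 1/224 of the job per minute.
After 2 minutes with 7 copiers, 1/16 is done (15/16 left).
With 12 copiers the rate is 12/224 = 3/56, so the rest takes 15/16 ÷ 3/56 = 35/2 minutes.
Total = 2 + 35/2 = 39/2 minutes.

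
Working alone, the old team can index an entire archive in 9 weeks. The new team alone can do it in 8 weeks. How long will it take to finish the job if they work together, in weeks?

72/17 weeks

Combined rate: 1/9 + 1/8 = (8 + 9)/72 = 17/72 per week.
Time = 1 ÷ (17/72) = 72/17 weeks.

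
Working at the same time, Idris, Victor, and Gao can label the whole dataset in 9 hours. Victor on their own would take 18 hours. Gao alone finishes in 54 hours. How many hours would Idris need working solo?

27 hours

Combined rate is 1/9 per hour.
Known contribution: 1/18 + 1/54 = (3 + 1)/54 = 4/54 = 2/27 per hour.
So Idris's rate is 1/9 − 2/27 = 1/27, meaning 27 hours alone.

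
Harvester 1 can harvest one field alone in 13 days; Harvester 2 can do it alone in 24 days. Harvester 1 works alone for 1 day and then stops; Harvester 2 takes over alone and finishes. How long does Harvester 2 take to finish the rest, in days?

In 1 day Harvester 1 does 1/13 of the job, leaving 12/13.
Harvester 2 works at 1/24 per day, so finishing takes 12/13 ÷ 1/24 = 288/13 days.

288/13 days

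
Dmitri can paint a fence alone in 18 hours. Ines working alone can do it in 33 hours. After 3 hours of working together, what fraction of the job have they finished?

17/66

Combined rate: 1/18 + 1/33 = (11 + 6)/198 = 17/198 per hour.
In 3 hours they complete 3·17/198 = 17/66 of the job.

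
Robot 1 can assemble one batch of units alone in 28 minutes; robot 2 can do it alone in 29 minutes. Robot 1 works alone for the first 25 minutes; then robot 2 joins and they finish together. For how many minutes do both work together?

In 25 minutes robot 1 does 25/28 of the job, leaving 3/28.
Robot 1 and robot 2 together work at 57/812 per minute, so finishing takes 3/28 ÷ 57/812 = 29/19 minutes.

29/19 minutes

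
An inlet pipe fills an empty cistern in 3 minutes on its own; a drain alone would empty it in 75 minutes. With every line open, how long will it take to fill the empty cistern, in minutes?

Net rate = 1/3 − 1/75 = (25 − 1)/75 = 24/75 = 8/25 per minute.
Filling time = 1 ÷ (8/25) = 25/8 minutes.

25/8 minutes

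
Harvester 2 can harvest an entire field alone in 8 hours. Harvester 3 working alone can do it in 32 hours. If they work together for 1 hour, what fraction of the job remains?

27/32

Combined rate: 1/8 + 1/32 = (4 + 1)/32 = 5/32 per hour.
In 1 hour they complete 1·5/32 = 5/32 of the job.
So 27/32 remains.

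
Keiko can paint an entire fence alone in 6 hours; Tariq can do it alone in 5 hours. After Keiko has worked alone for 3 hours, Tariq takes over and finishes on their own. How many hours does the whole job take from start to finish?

11/2 hours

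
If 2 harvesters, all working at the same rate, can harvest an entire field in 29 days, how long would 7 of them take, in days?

Total work is 2·29 = 58 harvester-days.
With 7 harvesters: 58/7 days.

58/7 days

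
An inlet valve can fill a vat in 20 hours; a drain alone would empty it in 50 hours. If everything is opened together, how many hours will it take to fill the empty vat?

100/3 hours

Net rate = 1/20 − 1/50 = (5 − 2)/100 = 3/100 per hour.
Filling time = 1 ÷ (3/100) = 100/3 hours.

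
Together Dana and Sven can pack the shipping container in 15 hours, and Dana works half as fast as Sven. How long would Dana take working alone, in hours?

45 hours

Let Sven's rate be r; then Dana's rate is (1/2)r, so together (1/2 + 1)r = (3/2)r = 1/15.
Thus r = 2/45 per hour.
Sven alone: 45/2 hours; Dana alone: 45 hours.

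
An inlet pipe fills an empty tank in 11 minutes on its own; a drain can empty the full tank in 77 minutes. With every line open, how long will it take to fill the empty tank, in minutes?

Net rate = 1/11 − 1/77 = (7 − 1)/77 = 6/77 per minute.
Filling time = 1 ÷ (6/77) = 77/6 minutes.

77/6 minutes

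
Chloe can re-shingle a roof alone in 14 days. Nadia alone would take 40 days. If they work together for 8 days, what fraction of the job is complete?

Combined rate: 1/14 + 1/40 = (20 + 7)/280 = 27/280 per day.
In 8 days they complete 8·27/280 = 27/35 of the job.

27/35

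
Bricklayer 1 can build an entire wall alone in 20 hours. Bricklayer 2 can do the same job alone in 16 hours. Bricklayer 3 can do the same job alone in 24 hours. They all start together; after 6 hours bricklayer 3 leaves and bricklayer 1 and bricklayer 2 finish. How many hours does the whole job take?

In the first 6 hours the combined rate is 37/240, so 37/40 of the job is done, leaving 3/40.
After bricklayer 3 leaves the rate is 9/80 per hour; the remaining 3/40 takes 2/3 hours.
Total = 6 + 2/3 = 20/3 hours.

20/3 hours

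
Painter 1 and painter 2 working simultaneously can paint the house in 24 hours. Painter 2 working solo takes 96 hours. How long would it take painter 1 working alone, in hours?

32 hours

Combined rate is 1/24 per hour.
Known contribution: 1/96 per hour.
So painter 1's rate is 1/24 − 1/96 = 1/32, meaning 32 hours alone.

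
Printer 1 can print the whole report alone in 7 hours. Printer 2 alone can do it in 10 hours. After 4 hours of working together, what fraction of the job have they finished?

34/35

Combined rate: 1/7 + 1/10 = (10 + 7)/70 = 17/70 per hour.
In 4 hours they complete 4·17/70 = 34/35 of the job.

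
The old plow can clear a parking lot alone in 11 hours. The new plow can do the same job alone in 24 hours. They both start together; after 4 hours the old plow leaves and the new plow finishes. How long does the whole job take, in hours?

In the first 4 hours the combined rate is 35/264, so 35/66 of the job is done, leaving 31/66.
After the old plow leaves the rate is 1/24 per hour; the remaining 31/66 takes 124/11 hours.
Total = 4 + 124/11 = 168/11 hours.

168/11 hours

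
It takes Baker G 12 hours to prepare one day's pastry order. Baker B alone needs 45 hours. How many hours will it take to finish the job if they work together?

Combined rate: 1/12 + 1/45 = (15 + 4)/180 = 19/180 per hour.
Time = 1 ÷ (19/180) = 180/19 hours.

180/19 hours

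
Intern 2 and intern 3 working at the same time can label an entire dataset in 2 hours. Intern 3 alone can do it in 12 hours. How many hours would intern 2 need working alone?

12/5 hours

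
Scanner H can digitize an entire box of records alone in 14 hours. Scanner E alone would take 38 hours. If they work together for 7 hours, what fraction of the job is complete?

Combined rate: 1/14 + 1/38 = (19 + 7)/266 = 26/266 = 13/133 per hour.
In 7 hours they complete 7·13/133 = 13/19 of the job.

13/19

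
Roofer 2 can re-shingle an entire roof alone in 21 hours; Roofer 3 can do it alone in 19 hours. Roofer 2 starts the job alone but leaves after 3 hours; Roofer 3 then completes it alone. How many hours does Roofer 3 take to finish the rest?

114/7 hours

In 3 hours Roofer 2 does 3/21 = 1/7 of the job, leaving 6/7.
Roofer 3 works at 1/19 per hour, so finishing takes 6/7 ÷ 1/19 = 114/7 hours.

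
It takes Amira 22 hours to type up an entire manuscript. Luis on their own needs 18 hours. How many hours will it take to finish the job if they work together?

Combined rate: 1/22 + 1/18 = (9 + 11)/198 = 20/198 = 10/99 per hour.
Time = 1 ÷ (10/99) = 99/10 hours.

99/10 hours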